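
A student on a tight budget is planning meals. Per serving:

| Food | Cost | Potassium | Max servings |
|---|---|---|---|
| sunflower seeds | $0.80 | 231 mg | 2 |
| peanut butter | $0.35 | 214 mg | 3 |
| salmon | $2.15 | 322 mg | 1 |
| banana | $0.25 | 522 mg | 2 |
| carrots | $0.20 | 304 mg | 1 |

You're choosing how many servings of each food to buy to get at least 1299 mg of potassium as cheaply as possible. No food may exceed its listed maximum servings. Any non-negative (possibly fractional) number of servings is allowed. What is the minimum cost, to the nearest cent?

$0.67

Cost per mg of potassium: banana $0.0005, carrots $0.0007, peanut butter $0.0016, sunflower seeds $0.0035, salmon $0.0067.
Take 2 servings of banana: +1044.0 mg potassium for $0.50 (total $0.50, still need 255.0 mg).
Take 0.8388 servings of carrots: +255.0 mg potassium for $0.17 (total $0.67, still need 0.0 mg).
Greedy by cheapest-per-mg is optimal for a single linear constraint, so the minimum cost is $0.67.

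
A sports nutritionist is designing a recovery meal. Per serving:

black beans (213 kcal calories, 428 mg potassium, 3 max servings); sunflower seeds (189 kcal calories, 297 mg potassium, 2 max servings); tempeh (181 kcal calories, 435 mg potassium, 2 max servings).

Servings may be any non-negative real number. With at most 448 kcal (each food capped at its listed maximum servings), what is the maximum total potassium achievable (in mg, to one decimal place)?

1042.8 mg

Potassium per kcal: tempeh 2.403, black beans 2.009, sunflower seeds 1.571.
Take 2 servings of tempeh: uses 362 kcal, +870.0 mg potassium (running total 870.0 mg).
Take 0.4038 servings of black beans: uses 86 kcal, +172.8 mg potassium (running total 1042.8 mg).
Greedy by best ratio exhausts the calories allowance optimally: 1042.8 mg.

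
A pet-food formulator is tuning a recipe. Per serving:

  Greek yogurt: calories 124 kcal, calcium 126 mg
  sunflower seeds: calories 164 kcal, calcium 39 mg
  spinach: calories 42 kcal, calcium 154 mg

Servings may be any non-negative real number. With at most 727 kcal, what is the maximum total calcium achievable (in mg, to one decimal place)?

Calcium per kcal: spinach 3.667, Greek yogurt 1.016, sunflower seeds 0.2378.
With no serving limits, spend the whole calories allowance on spinach: 727 kcal / 42 kcal × 154 mg = 2665.7 mg.

2665.7 mg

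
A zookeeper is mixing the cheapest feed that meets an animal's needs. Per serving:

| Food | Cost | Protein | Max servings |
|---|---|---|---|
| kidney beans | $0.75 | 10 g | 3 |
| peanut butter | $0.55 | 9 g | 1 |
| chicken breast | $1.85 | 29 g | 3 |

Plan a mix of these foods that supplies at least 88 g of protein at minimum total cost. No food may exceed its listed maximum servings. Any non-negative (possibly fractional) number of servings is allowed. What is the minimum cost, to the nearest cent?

Cost per g of protein: peanut butter $0.0611, chicken breast $0.0638, kidney beans $0.0750.
Take 1 serving of peanut butter: +9.0 g protein for $0.55 (total $0.55, still need 79.0 g).
Take 2.724 servings of chicken breast: +79.0 g protein for $5.04 (total $5.59, still need 0.0 g).
Filling from the cheapest source first is optimal under one linear minimum: $5.59.

$5.59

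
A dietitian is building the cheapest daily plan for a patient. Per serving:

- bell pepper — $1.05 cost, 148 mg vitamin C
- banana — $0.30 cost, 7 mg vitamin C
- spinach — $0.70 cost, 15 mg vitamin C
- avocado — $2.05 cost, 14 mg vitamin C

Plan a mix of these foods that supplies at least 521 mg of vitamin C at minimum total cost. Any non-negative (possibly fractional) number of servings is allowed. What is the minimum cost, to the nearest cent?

$3.70

Cost per mg of vitamin C: bell pepper $0.0071, banana $0.0429, spinach $0.0467, avocado $0.1464.
With no serving limits, use only bell pepper: 521 mg / 148 mg = 3.52 servings × $1.05 = $3.70.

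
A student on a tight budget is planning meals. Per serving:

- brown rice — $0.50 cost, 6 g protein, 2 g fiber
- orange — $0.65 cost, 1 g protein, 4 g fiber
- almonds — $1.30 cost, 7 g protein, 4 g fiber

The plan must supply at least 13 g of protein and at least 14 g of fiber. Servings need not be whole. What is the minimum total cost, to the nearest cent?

$2.58

brown rice only: max(13/6, 14/2) = 7 servings → $3.50.
orange only: max(13/1, 14/4) = 13 servings → $8.45.
almonds only: max(13/7, 14/4) = 3.5 servings → $4.55.
brown rice + orange with both tight: 1.727 servings and 2.636 servings → $2.58.
brown rice + almonds: the both-tight solution has a negative serving — not a feasible corner.
orange + almonds with both tight: 1.917 servings and 1.583 servings → $3.30.
So the least-cost plan costs $2.58.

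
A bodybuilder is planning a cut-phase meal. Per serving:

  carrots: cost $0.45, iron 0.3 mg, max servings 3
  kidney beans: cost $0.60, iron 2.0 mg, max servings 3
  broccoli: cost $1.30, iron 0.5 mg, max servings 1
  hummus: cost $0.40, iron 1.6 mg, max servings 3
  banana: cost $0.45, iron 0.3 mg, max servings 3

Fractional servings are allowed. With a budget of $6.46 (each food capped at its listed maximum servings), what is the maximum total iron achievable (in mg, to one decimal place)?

Iron per dollar: hummus 4, kidney beans 3.333, carrots 0.6667, banana 0.6667, broccoli 0.3846.
Take 3 servings of hummus: spends $1.20, +4.8 mg iron (running total 4.8 mg).
Take 3 servings of kidney beans: spends $1.80, +6.0 mg iron (running total 10.8 mg).
Take 3 servings of carrots: spends $1.35, +0.9 mg iron (running total 11.7 mg).
Take 3 servings of banana: spends $1.35, +0.9 mg iron (running total 12.6 mg).
Take 0.5846 servings of broccoli: spends $0.76, +0.3 mg iron (running total 12.9 mg).
Greedy by best ratio exhausts the cost allowance optimally: 12.9 mg.

12.9 mg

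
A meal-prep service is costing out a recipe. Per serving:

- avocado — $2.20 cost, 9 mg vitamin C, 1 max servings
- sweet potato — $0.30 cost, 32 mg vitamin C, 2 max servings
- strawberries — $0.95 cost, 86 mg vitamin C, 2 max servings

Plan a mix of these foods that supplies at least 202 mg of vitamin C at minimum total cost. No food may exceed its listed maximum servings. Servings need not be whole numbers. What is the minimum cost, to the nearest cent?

Cost per mg of vitamin C: sweet potato $0.0094, strawberries $0.0110, avocado $0.2444.
Take 2 servings of sweet potato: +64.0 mg vitamin C for $0.60 (total $0.60, still need 138.0 mg).
Take 1.605 servings of strawberries: +138.0 mg vitamin C for $1.52 (total $2.12, still need 0.0 mg).
Greedy by cheapest-per-mg is optimal for a single linear constraint, so the minimum cost is $2.12.

$2.12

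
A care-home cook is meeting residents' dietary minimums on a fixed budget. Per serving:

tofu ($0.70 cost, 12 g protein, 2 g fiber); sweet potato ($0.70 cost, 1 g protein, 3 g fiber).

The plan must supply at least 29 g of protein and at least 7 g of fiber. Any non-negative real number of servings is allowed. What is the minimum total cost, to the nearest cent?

Check every corner: each single food scaled to meet both minima, and each pair solved so both constraints bind.
tofu only: max(29/12, 7/2) = 3.5 servings → $2.45.
sweet potato only: max(29/1, 7/3) = 29 servings → $20.30.
tofu + sweet potato with both tight: 2.353 servings and 0.7647 servings → $2.18.
Cheapest feasible corner: $2.18.

$2.18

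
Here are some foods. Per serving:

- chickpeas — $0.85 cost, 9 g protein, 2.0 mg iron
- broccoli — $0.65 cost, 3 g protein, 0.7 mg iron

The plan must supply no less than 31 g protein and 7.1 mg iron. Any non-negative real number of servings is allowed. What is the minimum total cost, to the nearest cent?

$3.02

A basic optimal solution has at most two foods positive. Try each food alone and each pair with both targets met exactly.
chickpeas only: max(31/9, 7.1/2.0) = 3.55 servings → $3.02.
broccoli only: max(31/3, 7.1/0.7) = 10.33 servings → $6.72.
chickpeas + broccoli with both tight: 1.333 servings and 6.333 servings → $5.25.
Cheapest feasible corner: $3.02.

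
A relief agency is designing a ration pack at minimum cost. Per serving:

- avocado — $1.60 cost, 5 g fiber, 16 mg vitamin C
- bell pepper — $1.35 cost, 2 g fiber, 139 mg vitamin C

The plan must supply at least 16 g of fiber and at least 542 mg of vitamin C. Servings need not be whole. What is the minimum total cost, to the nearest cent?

$7.75

An LP optimum is at a vertex; with two nutrient constraints at most two foods are used. Check each candidate.
avocado only: max(16/5, 542/16) = 33.88 servings → $54.20.
bell pepper only: max(16/2, 542/139) = 8 servings → $10.80.
avocado + bell pepper with both tight: 1.719 servings and 3.701 servings → $7.75.
The minimum over all feasible corners is $7.75.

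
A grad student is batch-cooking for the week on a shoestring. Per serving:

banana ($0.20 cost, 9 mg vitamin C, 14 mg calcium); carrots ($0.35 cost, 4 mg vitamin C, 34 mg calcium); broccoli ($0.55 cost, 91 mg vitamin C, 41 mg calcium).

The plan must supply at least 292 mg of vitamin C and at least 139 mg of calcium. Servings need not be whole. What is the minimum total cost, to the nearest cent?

$1.84

banana only: max(292/9, 139/14) = 32.44 servings → $6.49.
carrots only: max(292/4, 139/34) = 73 servings → $25.55.
broccoli only: max(292/91, 139/41) = 3.39 servings → $1.86.
banana + carrots: the both-tight solution has a negative serving — not a feasible corner.
banana + broccoli with both tight: 0.7481 servings and 3.135 servings → $1.87.
carrots + broccoli with both tight: 0.2311 servings and 3.199 servings → $1.84.
So the least-cost plan costs $1.84.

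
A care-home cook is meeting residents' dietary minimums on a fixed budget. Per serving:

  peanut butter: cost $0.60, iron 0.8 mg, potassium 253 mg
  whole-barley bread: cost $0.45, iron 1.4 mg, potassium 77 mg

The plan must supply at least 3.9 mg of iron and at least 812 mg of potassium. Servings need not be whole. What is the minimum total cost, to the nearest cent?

$2.23

The cheapest plan sits at a corner of the feasible region — with two constraints it uses at most two foods.
peanut butter only: max(3.9/0.8, 812/253) = 4.875 servings → $2.92.
whole-barley bread only: max(3.9/1.4, 812/77) = 10.55 servings → $4.75.
peanut butter + whole-barley bread with both tight: 2.859 servings and 1.152 servings → $2.23.
The minimum over all feasible corners is $2.23.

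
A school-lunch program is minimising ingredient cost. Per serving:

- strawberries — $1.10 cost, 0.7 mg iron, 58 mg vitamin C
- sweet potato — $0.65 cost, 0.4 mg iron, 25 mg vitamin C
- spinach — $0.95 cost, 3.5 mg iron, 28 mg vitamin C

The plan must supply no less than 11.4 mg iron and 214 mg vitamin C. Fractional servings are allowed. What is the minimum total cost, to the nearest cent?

A basic optimal solution has at most two foods positive. Try each food alone and each pair with both targets met exactly.
strawberries only: max(11.4/0.7, 214/58) = 16.29 servings → $17.91.
sweet potato only: max(11.4/0.4, 214/25) = 28.5 servings → $18.52.
spinach only: max(11.4/3.5, 214/28) = 7.643 servings → $7.26.
strawberries + sweet potato with both targets exact would need a negative amount; discard.
strawberries + spinach with both tight: 2.344 servings and 2.788 servings → $5.23.
sweet potato + spinach with both tight: 5.633 servings and 2.613 servings → $6.14.
Cheapest feasible corner: $5.23.

$5.23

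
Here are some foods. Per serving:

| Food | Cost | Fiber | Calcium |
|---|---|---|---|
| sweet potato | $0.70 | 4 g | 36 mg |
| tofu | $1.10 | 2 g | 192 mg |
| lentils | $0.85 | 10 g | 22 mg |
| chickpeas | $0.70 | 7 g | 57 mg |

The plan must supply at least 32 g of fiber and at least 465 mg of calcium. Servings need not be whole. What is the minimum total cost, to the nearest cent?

sweet potato only: max(32/4, 465/36) = 12.92 servings → $9.04.
tofu only: max(32/2, 465/192) = 16 servings → $17.60.
lentils only: max(32/10, 465/22) = 21.14 servings → $17.97.
chickpeas only: max(32/7, 465/57) = 8.158 servings → $5.71.
sweet potato + tofu with both tight: 7.491 servings and 1.017 servings → $6.36.
sweet potato + lentils with both targets exact would need a negative amount; discard.
sweet potato + chickpeas: intersection lies outside the first quadrant.
tofu + lentils with both tight: 2.103 servings and 2.779 servings → $4.68.
tofu + chickpeas with both tight: 1.163 servings and 4.239 servings → $4.25.
lentils + chickpeas with both targets exact would need a negative amount; discard.
So the least-cost plan costs $4.25.

$4.25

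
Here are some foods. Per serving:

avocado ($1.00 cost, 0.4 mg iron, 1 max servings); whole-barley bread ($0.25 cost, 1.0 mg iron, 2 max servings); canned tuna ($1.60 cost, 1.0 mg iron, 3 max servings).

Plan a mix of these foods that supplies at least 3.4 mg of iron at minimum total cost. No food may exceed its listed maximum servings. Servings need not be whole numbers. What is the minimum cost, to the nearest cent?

Cost per mg of iron: whole-barley bread $0.2500, canned tuna $1.6000, avocado $2.5000.
Take 2 servings of whole-barley bread: +2.0 mg iron for $0.50 (total $0.50, still need 1.4 mg).
Take 1.4 servings of canned tuna: +1.4 mg iron for $2.24 (total $2.74, still need 0.0 mg).
Filling from the cheapest source first is optimal under one linear minimum: $2.74.

$2.74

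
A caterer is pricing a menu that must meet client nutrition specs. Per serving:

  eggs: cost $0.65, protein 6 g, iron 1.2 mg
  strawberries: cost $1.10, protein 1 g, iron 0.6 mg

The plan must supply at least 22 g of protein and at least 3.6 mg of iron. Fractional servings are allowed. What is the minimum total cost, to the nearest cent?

Two binding constraints pin down two serving amounts, so the optimal mix uses at most two foods. The candidates are each food alone (scaled to the tighter of protein/iron) and each pair with both constraints tight.
eggs only: max(22/6, 3.6/1.2) = 3.667 servings → $2.38.
strawberries only: max(22/1, 3.6/0.6) = 22 servings → $24.20.
eggs + strawberries: intersection lies outside the first quadrant.
The minimum over all feasible corners is $2.38.

$2.38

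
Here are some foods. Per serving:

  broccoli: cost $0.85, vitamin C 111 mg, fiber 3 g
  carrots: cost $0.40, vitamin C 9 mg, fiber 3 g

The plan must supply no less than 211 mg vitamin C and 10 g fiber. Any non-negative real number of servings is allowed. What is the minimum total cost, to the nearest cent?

broccoli only: max(211/111, 10/3) = 3.333 servings → $2.83.
carrots only: max(211/9, 10/3) = 23.44 servings → $9.38.
broccoli + carrots with both tight: 1.775 servings and 1.559 servings → $2.13.
Cheapest feasible corner: $2.13.

$2.13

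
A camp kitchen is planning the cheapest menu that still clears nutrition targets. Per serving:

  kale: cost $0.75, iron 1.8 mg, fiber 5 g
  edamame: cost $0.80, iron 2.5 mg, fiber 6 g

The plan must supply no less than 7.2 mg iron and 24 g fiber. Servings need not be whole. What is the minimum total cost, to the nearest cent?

With two linear requirements the optimum uses one or two foods; enumerate the corners.
kale only: max(7.2/1.8, 24/5) = 4.8 servings → $3.60.
edamame only: max(7.2/2.5, 24/6) = 4 servings → $3.20.
kale + edamame: intersection lies outside the first quadrant.
So the least-cost plan costs $3.20.

$3.20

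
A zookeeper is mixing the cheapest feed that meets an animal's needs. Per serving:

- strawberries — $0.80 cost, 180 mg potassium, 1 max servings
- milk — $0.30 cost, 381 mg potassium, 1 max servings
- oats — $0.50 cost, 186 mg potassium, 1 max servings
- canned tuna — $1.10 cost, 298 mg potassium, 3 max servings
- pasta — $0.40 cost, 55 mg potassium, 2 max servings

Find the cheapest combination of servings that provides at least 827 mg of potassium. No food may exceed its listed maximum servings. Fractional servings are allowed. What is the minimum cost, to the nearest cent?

$1.76

Cost per mg of potassium: milk $0.0008, oats $0.0027, canned tuna $0.0037, strawberries $0.0044, pasta $0.0073.
Take 1 serving of milk: +381.0 mg potassium for $0.30 (total $0.30, still need 446.0 mg).
Take 1 serving of oats: +186.0 mg potassium for $0.50 (total $0.80, still need 260.0 mg).
Take 0.8725 servings of canned tuna: +260.0 mg potassium for $0.96 (total $1.76, still need 0.0 mg).
Greedy by cheapest-per-mg is optimal for a single linear constraint, so the minimum cost is $1.76.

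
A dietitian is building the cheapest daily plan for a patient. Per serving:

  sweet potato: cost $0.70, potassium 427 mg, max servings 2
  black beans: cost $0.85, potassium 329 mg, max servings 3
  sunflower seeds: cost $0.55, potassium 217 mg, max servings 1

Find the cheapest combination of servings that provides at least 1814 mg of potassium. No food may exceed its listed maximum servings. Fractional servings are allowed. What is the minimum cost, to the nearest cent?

$3.87

Cost per mg of potassium: sweet potato $0.0016, sunflower seeds $0.0025, black beans $0.0026.
Take 2 servings of sweet potato: +854.0 mg potassium for $1.40 (total $1.40, still need 960.0 mg).
Take 1 serving of sunflower seeds: +217.0 mg potassium for $0.55 (total $1.95, still need 743.0 mg).
Take 2.258 servings of black beans: +743.0 mg potassium for $1.92 (total $3.87, still need 0.0 mg).
Filling from the cheapest source first is optimal under one linear minimum: $3.87.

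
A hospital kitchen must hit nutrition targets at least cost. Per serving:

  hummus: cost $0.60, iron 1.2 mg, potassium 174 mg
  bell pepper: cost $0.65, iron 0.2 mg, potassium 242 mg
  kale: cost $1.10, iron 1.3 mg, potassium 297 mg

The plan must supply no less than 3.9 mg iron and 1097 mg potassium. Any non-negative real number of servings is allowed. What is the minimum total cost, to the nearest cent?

$3.32

With two linear requirements the optimum uses one or two foods; enumerate the corners.
hummus only: max(3.9/1.2, 1097/174) = 6.305 servings → $3.78.
bell pepper only: max(3.9/0.2, 1097/242) = 19.5 servings → $12.68.
kale only: max(3.9/1.3, 1097/297) = 3.694 servings → $4.06.
hummus + bell pepper with both tight: 2.834 servings and 2.495 servings → $3.32.
hummus + kale: intersection lies outside the first quadrant.
bell pepper + kale with both tight: 1.049 servings and 2.839 servings → $3.80.
Cheapest feasible corner: $3.32.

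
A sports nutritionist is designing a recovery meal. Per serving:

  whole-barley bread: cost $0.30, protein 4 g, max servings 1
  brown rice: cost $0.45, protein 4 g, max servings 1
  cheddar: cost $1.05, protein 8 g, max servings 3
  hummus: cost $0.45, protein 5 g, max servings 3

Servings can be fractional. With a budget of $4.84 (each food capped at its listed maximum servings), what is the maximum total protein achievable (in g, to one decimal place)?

Protein per dollar: whole-barley bread 13.33, hummus 11.11, brown rice 8.889, cheddar 7.619.
Take 1 serving of whole-barley bread: spends $0.30, +4.0 g protein (running total 4.0 g).
Take 3 servings of hummus: spends $1.35, +15.0 g protein (running total 19.0 g).
Take 1 serving of brown rice: spends $0.45, +4.0 g protein (running total 23.0 g).
Take 2.61 servings of cheddar: spends $2.74, +20.9 g protein (running total 43.9 g).
Filling greedily by protein-per-dollar is optimal for one linear limit, giving 43.9 g.

43.9 g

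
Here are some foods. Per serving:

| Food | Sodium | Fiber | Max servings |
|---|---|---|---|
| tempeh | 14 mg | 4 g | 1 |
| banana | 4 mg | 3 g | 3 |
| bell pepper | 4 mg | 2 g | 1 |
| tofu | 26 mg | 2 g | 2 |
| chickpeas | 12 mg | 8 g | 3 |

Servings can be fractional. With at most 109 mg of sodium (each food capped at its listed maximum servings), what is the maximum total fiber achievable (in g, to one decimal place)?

Fiber per mg sodium: banana 0.75, chickpeas 0.6667, bell pepper 0.5, tempeh 0.2857, tofu 0.07692.
Take 3 servings of banana: uses 12 mg sodium, +9.0 g fiber (running total 9.0 g).
Take 3 servings of chickpeas: uses 36 mg sodium, +24.0 g fiber (running total 33.0 g).
Take 1 serving of bell pepper: uses 4 mg sodium, +2.0 g fiber (running total 35.0 g).
Take 1 serving of tempeh: uses 14 mg sodium, +4.0 g fiber (running total 39.0 g).
Take 1.654 servings of tofu: uses 43 mg sodium, +3.3 g fiber (running total 42.3 g).
Greedy by best ratio exhausts the sodium allowance optimally: 42.3 g.

42.3 g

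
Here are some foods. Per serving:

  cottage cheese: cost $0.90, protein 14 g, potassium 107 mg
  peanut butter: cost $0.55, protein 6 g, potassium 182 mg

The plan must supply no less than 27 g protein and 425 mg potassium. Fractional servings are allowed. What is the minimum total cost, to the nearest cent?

Compare the cost at each extreme point of the feasible region.
cottage cheese only: max(27/14, 425/107) = 3.972 servings → $3.57.
peanut butter only: max(27/6, 425/182) = 4.5 servings → $2.48.
cottage cheese + peanut butter with both tight: 1.24 servings and 1.606 servings → $2.00.
The minimum over all feasible corners is $2.00.

$2.00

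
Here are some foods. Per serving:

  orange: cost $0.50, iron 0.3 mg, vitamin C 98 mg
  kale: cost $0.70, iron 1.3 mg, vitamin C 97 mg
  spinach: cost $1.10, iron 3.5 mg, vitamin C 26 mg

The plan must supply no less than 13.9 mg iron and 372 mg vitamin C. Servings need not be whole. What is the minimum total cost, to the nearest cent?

For a min-cost LP with two ≥-constraints, a basic feasible solution has at most two positive variables.
orange only: max(13.9/0.3, 372/98) = 46.33 servings → $23.17.
kale only: max(13.9/1.3, 372/97) = 10.69 servings → $7.48.
spinach only: max(13.9/3.5, 372/26) = 14.31 servings → $15.74.
orange + kale: the both-tight solution has a negative serving — not a feasible corner.
orange + spinach with both tight: 2.806 servings and 3.731 servings → $5.51.
kale + spinach with both tight: 3.077 servings and 2.829 servings → $5.27.
So the least-cost plan costs $5.27.

$5.27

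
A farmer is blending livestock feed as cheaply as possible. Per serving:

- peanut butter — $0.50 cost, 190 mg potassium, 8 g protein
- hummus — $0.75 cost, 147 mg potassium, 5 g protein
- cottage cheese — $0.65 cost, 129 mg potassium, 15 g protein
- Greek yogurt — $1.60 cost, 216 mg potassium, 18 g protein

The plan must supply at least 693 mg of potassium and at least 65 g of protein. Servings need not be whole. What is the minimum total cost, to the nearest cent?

$2.99

Minimising a linear cost over {potassium ≥ 693, protein ≥ 65, servings ≥ 0} — the optimum is at a vertex, using one or two foods.
peanut butter only: max(693/190, 65/8) = 8.125 servings → $4.06.
hummus only: max(693/147, 65/5) = 13 servings → $9.75.
cottage cheese only: max(693/129, 65/15) = 5.372 servings → $3.49.
Greek yogurt only: max(693/216, 65/18) = 3.611 servings → $5.78.
peanut butter + hummus with both targets exact would need a negative amount; discard.
peanut butter + cottage cheese with both tight: 1.106 servings and 3.744 servings → $2.99.
peanut butter + Greek yogurt with both targets exact would need a negative amount; discard.
hummus + cottage cheese with both tight: 1.288 servings and 3.904 servings → $3.50.
hummus + Greek yogurt: intersection lies outside the first quadrant.
cottage cheese + Greek yogurt with both tight: 1.706 servings and 2.19 servings → $4.61.
The minimum over all feasible corners is $2.99.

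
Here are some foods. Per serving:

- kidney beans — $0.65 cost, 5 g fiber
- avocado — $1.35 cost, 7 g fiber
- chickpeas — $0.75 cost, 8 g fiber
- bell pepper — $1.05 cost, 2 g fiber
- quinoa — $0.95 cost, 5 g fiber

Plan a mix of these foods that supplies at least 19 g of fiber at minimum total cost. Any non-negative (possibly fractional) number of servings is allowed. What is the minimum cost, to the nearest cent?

Cost per g of fiber: chickpeas $0.0938, kidney beans $0.1300, quinoa $0.1900, avocado $0.1929, bell pepper $0.5250.
With no serving limits, use only chickpeas: 19 g / 8 g = 2.375 servings × $0.75 = $1.78.

$1.78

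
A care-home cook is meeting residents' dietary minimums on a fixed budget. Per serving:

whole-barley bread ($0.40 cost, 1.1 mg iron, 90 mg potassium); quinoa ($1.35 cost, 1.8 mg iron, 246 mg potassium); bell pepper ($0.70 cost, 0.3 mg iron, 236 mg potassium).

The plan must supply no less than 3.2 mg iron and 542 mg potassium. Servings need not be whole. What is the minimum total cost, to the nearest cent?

Two binding constraints pin down two serving amounts, so the optimal mix uses at most two foods. The candidates are each food alone (scaled to the tighter of iron/potassium) and each pair with both constraints tight.
whole-barley bread only: max(3.2/1.1, 542/90) = 6.022 servings → $2.41.
quinoa only: max(3.2/1.8, 542/246) = 2.203 servings → $2.97.
bell pepper only: max(3.2/0.3, 542/236) = 10.67 servings → $7.47.
whole-barley bread + quinoa with both targets exact would need a negative amount; discard.
whole-barley bread + bell pepper with both tight: 2.548 servings and 1.325 servings → $1.95.
quinoa + bell pepper with both tight: 1.688 servings and 0.5368 servings → $2.65.
So the least-cost plan costs $1.95.

$1.95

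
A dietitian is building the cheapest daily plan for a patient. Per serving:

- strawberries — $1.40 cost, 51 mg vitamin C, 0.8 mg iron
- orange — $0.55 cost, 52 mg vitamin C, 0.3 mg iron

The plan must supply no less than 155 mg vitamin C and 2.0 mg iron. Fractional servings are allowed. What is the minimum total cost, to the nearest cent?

Minimising a linear cost over {vitamin C ≥ 155, iron ≥ 2.0, servings ≥ 0} — the optimum is at a vertex, using one or two foods.
strawberries only: max(155/51, 2.0/0.8) = 3.039 servings → $4.25.
orange only: max(155/52, 2.0/0.3) = 6.667 servings → $3.67.
strawberries + orange with both tight: 2.186 servings and 0.8365 servings → $3.52.
So the least-cost plan costs $3.52.

$3.52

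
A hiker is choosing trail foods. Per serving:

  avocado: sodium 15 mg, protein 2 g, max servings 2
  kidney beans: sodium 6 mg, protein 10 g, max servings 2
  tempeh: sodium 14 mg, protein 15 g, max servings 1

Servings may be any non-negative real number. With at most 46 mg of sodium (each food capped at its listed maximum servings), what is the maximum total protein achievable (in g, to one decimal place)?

37.7 g

Protein per mg sodium: kidney beans 1.667, tempeh 1.071, avocado 0.1333.
Take 2 servings of kidney beans: uses 12 mg sodium, +20.0 g protein (running total 20.0 g).
Take 1 serving of tempeh: uses 14 mg sodium, +15.0 g protein (running total 35.0 g).
Take 1.333 servings of avocado: uses 20 mg sodium, +2.7 g protein (running total 37.7 g).
Filling greedily by protein-per-mg sodium is optimal for one linear limit, giving 37.7 g.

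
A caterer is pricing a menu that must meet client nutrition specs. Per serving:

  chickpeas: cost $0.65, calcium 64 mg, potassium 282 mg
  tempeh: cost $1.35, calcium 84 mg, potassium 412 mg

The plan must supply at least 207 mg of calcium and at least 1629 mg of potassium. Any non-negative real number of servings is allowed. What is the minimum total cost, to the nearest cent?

chickpeas only: max(207/64, 1629/282) = 5.777 servings → $3.75.
tempeh only: max(207/84, 1629/412) = 3.954 servings → $5.34.
chickpeas + tempeh: intersection lies outside the first quadrant.
Cheapest feasible corner: $3.75.

$3.75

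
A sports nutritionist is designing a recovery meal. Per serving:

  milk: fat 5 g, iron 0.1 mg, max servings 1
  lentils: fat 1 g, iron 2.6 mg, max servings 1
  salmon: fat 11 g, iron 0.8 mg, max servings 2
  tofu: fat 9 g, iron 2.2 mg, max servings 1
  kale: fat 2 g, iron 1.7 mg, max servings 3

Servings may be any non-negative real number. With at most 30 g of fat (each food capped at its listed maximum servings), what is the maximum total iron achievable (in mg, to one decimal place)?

10.9 mg

Iron per g fat: lentils 2.6, kale 0.85, tofu 0.2444, salmon 0.07273, milk 0.02.
Take 1 serving of lentils: uses 1 g fat, +2.6 mg iron (running total 2.6 mg).
Take 3 servings of kale: uses 6 g fat, +5.1 mg iron (running total 7.7 mg).
Take 1 serving of tofu: uses 9 g fat, +2.2 mg iron (running total 9.9 mg).
Take 1.273 servings of salmon: uses 14 g fat, +1.0 mg iron (running total 10.9 mg).
Filling greedily by iron-per-g fat is optimal for one linear limit, giving 10.9 mg.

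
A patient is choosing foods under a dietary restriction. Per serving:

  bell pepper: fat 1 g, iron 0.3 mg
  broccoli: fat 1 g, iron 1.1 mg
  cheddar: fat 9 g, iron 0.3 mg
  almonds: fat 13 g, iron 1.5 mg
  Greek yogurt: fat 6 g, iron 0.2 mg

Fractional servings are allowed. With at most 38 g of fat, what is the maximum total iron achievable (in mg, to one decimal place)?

41.8 mg

Iron per g fat: broccoli 1.1, bell pepper 0.3, almonds 0.1154, cheddar 0.03333, Greek yogurt 0.03333.
With no serving limits, spend the whole fat allowance on broccoli: 38 g / 1 g × 1.1 mg = 41.8 mg.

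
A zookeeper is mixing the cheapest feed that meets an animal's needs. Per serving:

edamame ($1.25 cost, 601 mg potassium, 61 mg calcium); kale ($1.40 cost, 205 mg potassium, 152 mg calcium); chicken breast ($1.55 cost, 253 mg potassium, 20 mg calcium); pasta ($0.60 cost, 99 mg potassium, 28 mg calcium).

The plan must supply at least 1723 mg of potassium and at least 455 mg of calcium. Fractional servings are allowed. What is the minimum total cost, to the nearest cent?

edamame only: max(1723/601, 455/61) = 7.459 servings → $9.32.
kale only: max(1723/205, 455/152) = 8.405 servings → $11.77.
chicken breast only: max(1723/253, 455/20) = 22.75 servings → $35.26.
pasta only: max(1723/99, 455/28) = 17.4 servings → $10.44.
edamame + kale with both tight: 2.139 servings and 2.135 servings → $5.66.
edamame + chicken breast with both targets exact would need a negative amount; discard.
edamame + pasta with both tight: 0.2965 servings and 15.6 servings → $9.73.
kale + chicken breast with both tight: 2.348 servings and 4.908 servings → $10.89.
kale + pasta: the both-tight solution has a negative serving — not a feasible corner.
chicken breast + pasta with both tight: 0.6268 servings and 15.8 servings → $10.45.
So the least-cost plan costs $5.66.

$5.66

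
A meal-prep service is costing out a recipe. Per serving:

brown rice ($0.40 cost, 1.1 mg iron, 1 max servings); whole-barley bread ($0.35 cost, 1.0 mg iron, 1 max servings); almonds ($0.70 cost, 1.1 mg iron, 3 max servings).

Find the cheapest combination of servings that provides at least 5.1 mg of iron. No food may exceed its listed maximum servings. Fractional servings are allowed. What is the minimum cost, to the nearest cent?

Cost per mg of iron: whole-barley bread $0.3500, brown rice $0.3636, almonds $0.6364.
Take 1 serving of whole-barley bread: +1.0 mg iron for $0.35 (total $0.35, still need 4.1 mg).
Take 1 serving of brown rice: +1.1 mg iron for $0.40 (total $0.75, still need 3.0 mg).
Take 2.727 servings of almonds: +3.0 mg iron for $1.91 (total $2.66, still need 0.0 mg).
Greedy by cheapest-per-mg is optimal for a single linear constraint, so the minimum cost is $2.66.

$2.66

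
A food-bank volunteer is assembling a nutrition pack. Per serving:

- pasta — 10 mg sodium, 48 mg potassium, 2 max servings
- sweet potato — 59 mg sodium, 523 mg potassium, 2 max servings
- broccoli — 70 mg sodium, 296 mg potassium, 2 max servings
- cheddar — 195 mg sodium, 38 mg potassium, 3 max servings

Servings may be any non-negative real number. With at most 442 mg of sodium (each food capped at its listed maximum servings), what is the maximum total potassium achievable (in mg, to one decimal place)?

1766.0 mg

Potassium per mg sodium: sweet potato 8.864, pasta 4.8, broccoli 4.229, cheddar 0.1949.
Take 2 servings of sweet potato: uses 118 mg sodium, +1046.0 mg potassium (running total 1046.0 mg).
Take 2 servings of pasta: uses 20 mg sodium, +96.0 mg potassium (running total 1142.0 mg).
Take 2 servings of broccoli: uses 140 mg sodium, +592.0 mg potassium (running total 1734.0 mg).
Take 0.841 servings of cheddar: uses 164 mg sodium, +32.0 mg potassium (running total 1766.0 mg).
Greedy by best ratio exhausts the sodium allowance optimally: 1766.0 mg.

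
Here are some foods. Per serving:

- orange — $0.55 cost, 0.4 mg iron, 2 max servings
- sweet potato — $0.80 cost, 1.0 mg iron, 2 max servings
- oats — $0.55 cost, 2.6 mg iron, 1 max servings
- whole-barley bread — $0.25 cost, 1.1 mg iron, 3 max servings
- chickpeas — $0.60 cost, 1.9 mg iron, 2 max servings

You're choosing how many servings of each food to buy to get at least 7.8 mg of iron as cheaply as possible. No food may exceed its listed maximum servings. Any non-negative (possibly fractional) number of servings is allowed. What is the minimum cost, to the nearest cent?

$1.90

Cost per mg of iron: oats $0.2115, whole-barley bread $0.2273, chickpeas $0.3158, sweet potato $0.8000, orange $1.3750.
Take 1 serving of oats: +2.6 mg iron for $0.55 (total $0.55, still need 5.2 mg).
Take 3 servings of whole-barley bread: +3.3 mg iron for $0.75 (total $1.30, still need 1.9 mg).
Take 1 serving of chickpeas: +1.9 mg iron for $0.60 (total $1.90, still need 0.0 mg).
Greedy by cheapest-per-mg is optimal for a single linear constraint, so the minimum cost is $1.90.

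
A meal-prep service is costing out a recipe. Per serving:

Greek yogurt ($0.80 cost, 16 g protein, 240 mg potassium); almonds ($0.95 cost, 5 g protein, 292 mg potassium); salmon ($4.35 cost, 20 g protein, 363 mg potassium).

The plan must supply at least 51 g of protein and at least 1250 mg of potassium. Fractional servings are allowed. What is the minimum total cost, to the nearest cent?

$4.11

Compare the cost at each extreme point of the feasible region.
Greek yogurt only: max(51/16, 1250/240) = 5.208 servings → $4.17.
almonds only: max(51/5, 1250/292) = 10.2 servings → $9.69.
salmon only: max(51/20, 1250/363) = 3.444 servings → $14.98.
Greek yogurt + almonds with both tight: 2.489 servings and 2.235 servings → $4.11.
Greek yogurt + salmon: the both-tight solution has a negative serving — not a feasible corner.
almonds + salmon with both tight: 1.612 servings and 2.147 servings → $10.87.
So the least-cost plan costs $4.11.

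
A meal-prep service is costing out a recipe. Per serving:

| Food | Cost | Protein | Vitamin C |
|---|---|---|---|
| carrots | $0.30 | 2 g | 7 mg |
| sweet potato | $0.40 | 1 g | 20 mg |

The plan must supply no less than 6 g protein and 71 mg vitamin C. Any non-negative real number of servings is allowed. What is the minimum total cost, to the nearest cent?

Check every corner: each single food scaled to meet both minima, and each pair solved so both constraints bind.
carrots only: max(6/2, 71/7) = 10.14 servings → $3.04.
sweet potato only: max(6/1, 71/20) = 6 servings → $2.40.
carrots + sweet potato with both tight: 1.485 servings and 3.03 servings → $1.66.
So the least-cost plan costs $1.66.

$1.66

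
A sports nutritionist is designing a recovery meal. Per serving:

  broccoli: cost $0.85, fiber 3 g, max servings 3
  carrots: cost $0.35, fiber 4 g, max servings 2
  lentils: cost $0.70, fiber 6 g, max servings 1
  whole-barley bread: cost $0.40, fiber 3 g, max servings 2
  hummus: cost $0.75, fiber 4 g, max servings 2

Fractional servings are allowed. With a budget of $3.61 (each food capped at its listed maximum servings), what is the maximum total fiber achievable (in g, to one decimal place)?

27.5 g

Fiber per dollar: carrots 11.43, lentils 8.571, whole-barley bread 7.5, hummus 5.333, broccoli 3.529.
Take 2 servings of carrots: spends $0.70, +8.0 g fiber (running total 8.0 g).
Take 1 serving of lentils: spends $0.70, +6.0 g fiber (running total 14.0 g).
Take 2 servings of whole-barley bread: spends $0.80, +6.0 g fiber (running total 20.0 g).
Take 1.88 servings of hummus: spends $1.41, +7.5 g fiber (running total 27.5 g).
Greedy by best ratio exhausts the cost allowance optimally: 27.5 g.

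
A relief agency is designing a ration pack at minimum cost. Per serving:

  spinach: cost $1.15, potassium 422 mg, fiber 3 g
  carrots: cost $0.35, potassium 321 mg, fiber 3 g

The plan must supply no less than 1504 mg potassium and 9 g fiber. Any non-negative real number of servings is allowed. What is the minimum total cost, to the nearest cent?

$1.64

For a min-cost LP with two ≥-constraints, a basic feasible solution has at most two positive variables.
spinach only: max(1504/422, 9/3) = 3.564 servings → $4.10.
carrots only: max(1504/321, 9/3) = 4.685 servings → $1.64.
spinach + carrots: the both-tight solution has a negative serving — not a feasible corner.
Cheapest feasible corner: $1.64.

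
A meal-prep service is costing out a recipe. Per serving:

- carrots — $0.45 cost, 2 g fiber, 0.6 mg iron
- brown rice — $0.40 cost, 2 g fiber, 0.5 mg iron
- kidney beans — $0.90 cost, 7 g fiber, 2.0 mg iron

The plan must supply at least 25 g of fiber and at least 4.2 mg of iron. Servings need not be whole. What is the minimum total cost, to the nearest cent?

carrots only: max(25/2, 4.2/0.6) = 12.5 servings → $5.62.
brown rice only: max(25/2, 4.2/0.5) = 12.5 servings → $5.00.
kidney beans only: max(25/7, 4.2/2.0) = 3.571 servings → $3.21.
carrots + brown rice: intersection lies outside the first quadrant.
carrots + kidney beans with both targets exact would need a negative amount; discard.
brown rice + kidney beans: intersection lies outside the first quadrant.
So the least-cost plan costs $3.21.

$3.21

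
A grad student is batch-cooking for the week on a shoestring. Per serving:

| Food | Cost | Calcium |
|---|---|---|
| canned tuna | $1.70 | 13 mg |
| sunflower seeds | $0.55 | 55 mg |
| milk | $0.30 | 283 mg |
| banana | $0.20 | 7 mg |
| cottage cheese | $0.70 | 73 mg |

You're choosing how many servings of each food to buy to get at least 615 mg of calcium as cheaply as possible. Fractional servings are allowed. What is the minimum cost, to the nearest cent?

Cost per mg of calcium: milk $0.0011, cottage cheese $0.0096, sunflower seeds $0.0100, banana $0.0286, canned tuna $0.1308.
With no serving limits, use only milk: 615 mg / 283 mg = 2.173 servings × $0.30 = $0.65.

$0.65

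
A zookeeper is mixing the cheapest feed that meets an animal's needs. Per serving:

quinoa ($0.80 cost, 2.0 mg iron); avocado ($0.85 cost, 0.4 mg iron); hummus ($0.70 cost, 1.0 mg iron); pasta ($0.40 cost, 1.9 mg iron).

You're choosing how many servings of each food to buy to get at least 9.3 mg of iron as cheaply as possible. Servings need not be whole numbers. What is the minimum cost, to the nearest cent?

$1.96

Cost per mg of iron: pasta $0.2105, quinoa $0.4000, hummus $0.7000, avocado $2.1250.
With no serving limits, use only pasta: 9.3 mg / 1.9 mg = 4.895 servings × $0.40 = $1.96.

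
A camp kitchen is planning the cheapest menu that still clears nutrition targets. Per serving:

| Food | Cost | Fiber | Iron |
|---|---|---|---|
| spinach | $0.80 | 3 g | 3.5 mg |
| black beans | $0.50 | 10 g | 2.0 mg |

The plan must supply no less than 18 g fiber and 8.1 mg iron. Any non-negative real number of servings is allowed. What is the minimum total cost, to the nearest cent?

spinach only: max(18/3, 8.1/3.5) = 6 servings → $4.80.
black beans only: max(18/10, 8.1/2.0) = 4.05 servings → $2.02.
spinach + black beans with both tight: 1.552 servings and 1.334 servings → $1.91.
So the least-cost plan costs $1.91.

$1.91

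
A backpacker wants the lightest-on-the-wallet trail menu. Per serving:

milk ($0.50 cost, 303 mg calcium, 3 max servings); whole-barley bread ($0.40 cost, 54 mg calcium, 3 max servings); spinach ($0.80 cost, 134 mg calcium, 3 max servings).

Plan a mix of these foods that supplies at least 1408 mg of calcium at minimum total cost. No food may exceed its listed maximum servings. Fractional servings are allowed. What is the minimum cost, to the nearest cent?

Cost per mg of calcium: milk $0.0017, spinach $0.0060, whole-barley bread $0.0074.
Take 3 servings of milk: +909.0 mg calcium for $1.50 (total $1.50, still need 499.0 mg).
Take 3 servings of spinach: +402.0 mg calcium for $2.40 (total $3.90, still need 97.0 mg).
Take 1.796 servings of whole-barley bread: +97.0 mg calcium for $0.72 (total $4.62, still need 0.0 mg).
Filling from the cheapest source first is optimal under one linear minimum: $4.62.

$4.62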